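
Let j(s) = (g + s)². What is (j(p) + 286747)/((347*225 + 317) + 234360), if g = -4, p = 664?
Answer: 722347/312752 ≈ 2.3096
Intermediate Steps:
j(s) = (-4 + s)²
(j(p) + 286747)/((347*225 + 317) + 234360) = ((-4 + 664)² + 286747)/((347*225 + 317) + 234360) = (660² + 286747)/((78075 + 317) + 234360) = (435600 + 286747)/(78392 + 234360) = 722347/312752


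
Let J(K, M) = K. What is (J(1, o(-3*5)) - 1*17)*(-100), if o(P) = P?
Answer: 1600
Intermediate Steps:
(J(1, o(-3*5)) - 1*17)*(-100) = (1 - 1*17)*(-100) = (1 - 17)*(-100) = -16*(-100) = 1600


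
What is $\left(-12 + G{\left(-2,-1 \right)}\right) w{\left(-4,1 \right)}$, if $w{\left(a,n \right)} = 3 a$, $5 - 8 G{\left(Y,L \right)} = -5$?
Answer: $129$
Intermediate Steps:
$G{\left(Y,L \right)} = \frac{5}{4}$ ($G{\left(Y,L \right)} = \frac{5}{8} - - \frac{5}{8} = \frac{5}{8} + \frac{5}{8} = \frac{5}{4}$)
$\left(-12 + G{\left(-2,-1 \right)}\right) w{\left(-4,1 \right)} = \left(-12 + \frac{5}{4}\right) 3 \left(-4\right) = \left(- \frac{43}{4}\right) \left(-12\right) = 129$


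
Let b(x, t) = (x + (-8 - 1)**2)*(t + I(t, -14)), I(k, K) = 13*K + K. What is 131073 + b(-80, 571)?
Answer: 131448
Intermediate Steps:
I(k, K) = 14*K
b(x, t) = (-196 + t)*(81 + x) (b(x, t) = (x + (-8 - 1)**2)*(t + 14*(-14)) = (x + (-9)**2)*(t - 196) = (x + 81)*(-196 + t) = (81 + x)*(-196 + t) = (-196 + t)*(81 + x))
131073 + b(-80, 571) = 131073 + (-15876 - 196*(-80) + 81*571 + 571*(-80)) = 131073 + (-15876 + 15680 + 46251 - 45680) = 131073 + 375 = 131448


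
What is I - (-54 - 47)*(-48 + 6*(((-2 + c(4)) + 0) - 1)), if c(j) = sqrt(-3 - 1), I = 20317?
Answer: 13651 + 1212*I ≈ 13651.0 + 1212.0*I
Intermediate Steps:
c(j) = 2*I (c(j) = sqrt(-4) = 2*I)
I - (-54 - 47)*(-48 + 6*(((-2 + c(4)) + 0) - 1)) = 20317 - (-54 - 47)*(-48 + 6*(((-2 + 2*I) + 0) - 1)) = 20317 - (-101)*(-48 + 6*((-2 + 2*I) - 1)) = 20317 - (-101)*(-48 + 6*(-3 + 2*I)) = 20317 - (-101)*(-48 + (-18 + 12*I)) = 20317 - (-101)*(-66 + 12*I) = 20317 - (6666 - 1212*I) = 20317 + (-6666 + 1212*I) = 13651 + 1212*I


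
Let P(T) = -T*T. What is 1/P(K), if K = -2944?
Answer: -1/8667136 ≈ -1.1538e-7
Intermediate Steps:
P(T) = -T²
1/P(K) = 1/(-1*(-2944)²) = 1/(-1*8667136) = 1/(-8667136) = -1/8667136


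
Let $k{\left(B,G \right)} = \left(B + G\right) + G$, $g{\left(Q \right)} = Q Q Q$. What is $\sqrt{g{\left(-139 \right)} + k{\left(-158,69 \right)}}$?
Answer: $i \sqrt{2685639} \approx 1638.8 i$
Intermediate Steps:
$g{\left(Q \right)} = Q^{3}$ ($g{\left(Q \right)} = Q^{2} Q = Q^{3}$)
$k{\left(B,G \right)} = B + 2 G$
$\sqrt{g{\left(-139 \right)} + k{\left(-158,69 \right)}} = \sqrt{\left(-139\right)^{3} + \left(-158 + 2 \cdot 69\right)} = \sqrt{-2685619 + \left(-158 + 138\right)} = \sqrt{-2685619 - 20} = \sqrt{-2685639} = i \sqrt{2685639}$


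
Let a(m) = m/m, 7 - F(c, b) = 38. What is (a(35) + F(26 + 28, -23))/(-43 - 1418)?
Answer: 10/487 ≈ 0.020534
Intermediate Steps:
F(c, b) = -31 (F(c, b) = 7 - 1*38 = 7 - 38 = -31)
a(m) = 1
(a(35) + F(26 + 28, -23))/(-43 - 1418) = (1 - 31)/(-43 - 1418) = -30/(-1461) = -30*(-1/1461) = 10/487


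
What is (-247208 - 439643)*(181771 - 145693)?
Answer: -24780210378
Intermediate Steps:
(-247208 - 439643)*(181771 - 145693) = -686851*36078 = -24780210378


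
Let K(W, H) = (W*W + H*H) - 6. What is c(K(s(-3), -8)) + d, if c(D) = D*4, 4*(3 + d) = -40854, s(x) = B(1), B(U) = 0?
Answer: -19969/2 ≈ -9984.5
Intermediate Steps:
s(x) = 0
d = -20433/2 (d = -3 + (1/4)*(-40854) = -3 - 20427/2 = -20433/2 ≈ -10217.)
K(W, H) = -6 + H**2 + W**2 (K(W, H) = (W**2 + H**2) - 6 = (H**2 + W**2) - 6 = -6 + H**2 + W**2)
c(D) = 4*D
c(K(s(-3), -8)) + d = 4*(-6 + (-8)**2 + 0**2) - 20433/2 = 4*(-6 + 64 + 0) - 20433/2 = 4*58 - 20433/2 = 232 - 20433/2 = -19969/2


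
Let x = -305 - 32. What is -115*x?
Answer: 38755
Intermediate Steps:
x = -337
-115*x = -115*(-337) = 38755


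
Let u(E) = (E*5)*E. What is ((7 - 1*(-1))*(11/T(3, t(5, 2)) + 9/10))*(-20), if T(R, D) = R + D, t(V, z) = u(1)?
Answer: -364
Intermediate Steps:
u(E) = 5*E² (u(E) = (5*E)*E = 5*E²)
t(V, z) = 5 (t(V, z) = 5*1² = 5*1 = 5)
T(R, D) = D + R
((7 - 1*(-1))*(11/T(3, t(5, 2)) + 9/10))*(-20) = ((7 - 1*(-1))*(11/(5 + 3) + 9/10))*(-20) = ((7 + 1)*(11/8 + 9*(⅒)))*(-20) = (8*(11*(⅛) + 9/10))*(-20) = (8*(11/8 + 9/10))*(-20) = (8*(91/40))*(-20) = (91/5)*(-20) = -364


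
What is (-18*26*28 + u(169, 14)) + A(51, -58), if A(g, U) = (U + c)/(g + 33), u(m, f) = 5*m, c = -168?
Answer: -514991/42 ≈ -12262.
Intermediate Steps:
A(g, U) = (-168 + U)/(33 + g) (A(g, U) = (U - 168)/(g + 33) = (-168 + U)/(33 + g))
(-18*26*28 + u(169, 14)) + A(51, -58) = (-18*26*28 + 5*169) + (-168 - 58)/(33 + 51) = (-468*28 + 845) - 226/84 = (-13104 + 845) + (1/84)*(-226) = -12259 - 113/42 = -514991/42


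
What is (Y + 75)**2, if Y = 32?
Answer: 11449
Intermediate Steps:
(Y + 75)**2 = (32 + 75)**2 = 107**2 = 11449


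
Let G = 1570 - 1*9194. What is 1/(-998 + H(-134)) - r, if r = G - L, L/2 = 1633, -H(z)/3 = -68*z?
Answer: 308557259/28334 ≈ 10890.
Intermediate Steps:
H(z) = 204*z (H(z) = -(-204)*z = 204*z)
L = 3266 (L = 2*1633 = 3266)
G = -7624 (G = 1570 - 9194 = -7624)
r = -10890 (r = -7624 - 1*3266 = -7624 - 3266 = -10890)
1/(-998 + H(-134)) - r = 1/(-998 + 204*(-134)) - 1*(-10890) = 1/(-998 - 27336) + 10890 = 1/(-28334) + 10890 = -1/28334 + 10890 = 308557259/28334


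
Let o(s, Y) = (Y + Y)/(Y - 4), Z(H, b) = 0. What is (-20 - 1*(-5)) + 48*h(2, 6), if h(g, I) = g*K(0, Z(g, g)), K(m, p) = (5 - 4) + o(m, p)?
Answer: 81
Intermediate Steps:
o(s, Y) = 2*Y/(-4 + Y) (o(s, Y) = (2*Y)/(-4 + Y) = 2*Y/(-4 + Y))
K(m, p) = 1 + 2*p/(-4 + p) (K(m, p) = (5 - 4) + 2*p/(-4 + p) = 1 + 2*p/(-4 + p))
h(g, I) = g (h(g, I) = g*((-4 + 3*0)/(-4 + 0)) = g*((-4 + 0)/(-4)) = g*(-1/4*(-4)) = g*1 = g)
(-20 - 1*(-5)) + 48*h(2, 6) = (-20 - 1*(-5)) + 48*2 = (-20 + 5) + 96 = -15 + 96 = 81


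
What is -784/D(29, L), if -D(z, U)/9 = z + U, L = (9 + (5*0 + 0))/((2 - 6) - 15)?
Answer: 7448/2439 ≈ 3.0537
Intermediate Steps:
L = -9/19 (L = (9 + (0 + 0))/(-4 - 15) = (9 + 0)/(-19) = 9*(-1/19) = -9/19 ≈ -0.47368)
D(z, U) = -9*U - 9*z (D(z, U) = -9*(z + U) = -9*(U + z) = -9*U - 9*z)
-784/D(29, L) = -784/(-9*(-9/19) - 9*29) = -784/(81/19 - 261) = -784/(-4878/19) = -784*(-19/4878) = 7448/2439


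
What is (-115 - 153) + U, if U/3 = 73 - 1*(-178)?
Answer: 485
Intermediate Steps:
U = 753 (U = 3*(73 - 1*(-178)) = 3*(73 + 178) = 3*251 = 753)
(-115 - 153) + U = (-115 - 153) + 753 = -268 + 753 = 485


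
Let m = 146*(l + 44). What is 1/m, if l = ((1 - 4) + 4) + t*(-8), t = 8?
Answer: -1/2774 ≈ -0.00036049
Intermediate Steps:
l = -63 (l = ((1 - 4) + 4) + 8*(-8) = (-3 + 4) - 64 = 1 - 64 = -63)
m = -2774 (m = 146*(-63 + 44) = 146*(-19) = -2774)
1/m = 1/(-2774) = -1/2774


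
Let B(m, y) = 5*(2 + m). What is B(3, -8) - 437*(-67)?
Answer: 29304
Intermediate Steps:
B(m, y) = 10 + 5*m
B(3, -8) - 437*(-67) = (10 + 5*3) - 437*(-67) = (10 + 15) + 29279 = 25 + 29279 = 29304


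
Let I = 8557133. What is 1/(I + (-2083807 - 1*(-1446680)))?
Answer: 1/7920006 ≈ 1.2626e-7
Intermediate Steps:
1/(I + (-2083807 - 1*(-1446680))) = 1/(8557133 + (-2083807 - 1*(-1446680))) = 1/(8557133 + (-2083807 + 1446680)) = 1/(8557133 - 637127) = 1/7920006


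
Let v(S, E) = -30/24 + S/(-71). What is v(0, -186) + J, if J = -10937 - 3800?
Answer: -58953/4 ≈ -14738.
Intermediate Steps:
J = -14737
v(S, E) = -5/4 - S/71 (v(S, E) = -30*1/24 + S*(-1/71) = -5/4 - S/71)
v(0, -186) + J = (-5/4 - 1/71*0) - 14737 = (-5/4 + 0) - 14737 = -5/4 - 14737 = -58953/4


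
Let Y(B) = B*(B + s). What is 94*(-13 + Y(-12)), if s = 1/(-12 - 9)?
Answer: 86574/7 ≈ 12368.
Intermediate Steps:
s = -1/21 (s = 1/(-21) = -1/21 ≈ -0.047619)
Y(B) = B*(-1/21 + B) (Y(B) = B*(B - 1/21) = B*(-1/21 + B))
94*(-13 + Y(-12)) = 94*(-13 - 12*(-1/21 - 12)) = 94*(-13 - 12*(-253/21)) = 94*(-13 + 1012/7) = 94*(921/7) = 86574/7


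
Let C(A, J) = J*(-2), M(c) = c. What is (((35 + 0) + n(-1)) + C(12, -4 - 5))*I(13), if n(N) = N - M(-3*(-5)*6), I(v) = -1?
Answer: 38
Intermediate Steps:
C(A, J) = -2*J
n(N) = -90 + N (n(N) = N - (-3*(-5))*6 = N - 15*6 = N - 1*90 = N - 90 = -90 + N)
(((35 + 0) + n(-1)) + C(12, -4 - 5))*I(13) = (((35 + 0) + (-90 - 1)) - 2*(-4 - 5))*(-1) = ((35 - 91) - 2*(-9))*(-1) = (-56 + 18)*(-1) = -38*(-1) = 38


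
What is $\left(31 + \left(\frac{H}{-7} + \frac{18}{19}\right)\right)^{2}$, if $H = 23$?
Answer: $\frac{14531344}{17689} \approx 821.49$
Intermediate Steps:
$\left(31 + \left(\frac{H}{-7} + \frac{18}{19}\right)\right)^{2} = \left(31 + \left(\frac{23}{-7} + \frac{18}{19}\right)\right)^{2} = \left(31 + \left(23 \left(- \frac{1}{7}\right) + 18 \cdot \frac{1}{19}\right)\right)^{2} = \left(31 + \left(- \frac{23}{7} + \frac{18}{19}\right)\right)^{2} = \left(31 - \frac{311}{133}\right)^{2} = \left(\frac{3812}{133}\right)^{2} = \frac{14531344}{17689}$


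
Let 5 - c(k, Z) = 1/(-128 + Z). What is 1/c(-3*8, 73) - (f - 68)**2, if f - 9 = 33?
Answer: -186521/276 ≈ -675.80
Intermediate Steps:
f = 42 (f = 9 + 33 = 42)
c(k, Z) = 5 - 1/(-128 + Z)
1/c(-3*8, 73) - (f - 68)**2 = 1/((-641 + 5*73)/(-128 + 73)) - (42 - 68)**2 = 1/((-641 + 365)/(-55)) - 1*(-26)**2 = 1/(-1/55*(-276)) - 1*676 = 1/(276/55) - 676 = 55/276 - 676 = -186521/276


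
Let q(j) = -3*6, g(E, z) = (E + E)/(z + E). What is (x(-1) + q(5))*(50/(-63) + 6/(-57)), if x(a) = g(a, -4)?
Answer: 94688/5985 ≈ 15.821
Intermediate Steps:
g(E, z) = 2*E/(E + z) (g(E, z) = (2*E)/(E + z) = 2*E/(E + z))
x(a) = 2*a/(-4 + a) (x(a) = 2*a/(a - 4) = 2*a/(-4 + a))
q(j) = -18
(x(-1) + q(5))*(50/(-63) + 6/(-57)) = (2*(-1)/(-4 - 1) - 18)*(50/(-63) + 6/(-57)) = (2*(-1)/(-5) - 18)*(50*(-1/63) + 6*(-1/57)) = (2*(-1)*(-1/5) - 18)*(-50/63 - 2/19) = (2/5 - 18)*(-1076/1197) = -88/5*(-1076/1197) = 94688/5985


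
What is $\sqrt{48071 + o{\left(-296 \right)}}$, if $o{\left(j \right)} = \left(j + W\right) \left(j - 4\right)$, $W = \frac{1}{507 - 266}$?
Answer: $\frac{\sqrt{7949532251}}{241} \approx 369.96$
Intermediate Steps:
$W = \frac{1}{241} \approx 0.0041494$
$o{\left(j \right)} = \left(-4 + j\right) \left(\frac{1}{241} + j\right)$ ($o{\left(j \right)} = \left(j + \frac{1}{241}\right) \left(j - 4\right) = \left(\frac{1}{241} + j\right) \left(-4 + j\right) = \left(-4 + j\right) \left(\frac{1}{241} + j\right)$)
$\sqrt{48071 + o{\left(-296 \right)}} = \sqrt{48071 - \left(- \frac{285044}{241} - 87616\right)} = \sqrt{48071 + \left(- \frac{4}{241} + 87616 + \frac{285048}{241}\right)} = \sqrt{48071 + \frac{21400500}{241}} = \sqrt{\frac{32985611}{241}} = \frac{\sqrt{7949532251}}{241}$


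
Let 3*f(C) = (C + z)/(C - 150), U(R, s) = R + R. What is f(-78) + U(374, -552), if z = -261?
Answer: 170657/228 ≈ 748.50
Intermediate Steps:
U(R, s) = 2*R
f(C) = (-261 + C)/(3*(-150 + C)) (f(C) = ((C - 261)/(C - 150))/3 = ((-261 + C)/(-150 + C))/3 = (-261 + C)/(3*(-150 + C)))
f(-78) + U(374, -552) = (-261 - 78)/(3*(-150 - 78)) + 2*374 = (⅓)*(-339)/(-228) + 748 = (⅓)*(-1/228)*(-339) + 748 = 113/228 + 748 = 170657/228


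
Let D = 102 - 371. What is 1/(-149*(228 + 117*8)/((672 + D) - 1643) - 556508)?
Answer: -310/172474121 ≈ -1.7974e-6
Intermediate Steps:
D = -269
1/(-149*(228 + 117*8)/((672 + D) - 1643) - 556508) = 1/(-149*(228 + 117*8)/((672 - 269) - 1643) - 556508) = 1/(-149*(228 + 936)/(403 - 1643) - 556508) = 1/(-173436/(-1240) - 556508) = 1/(-173436*(-1)/1240 - 556508) = 1/(-149*(-291/310) - 556508) = 1/(43359/310 - 556508) = 1/(-172474121/310) = -310/172474121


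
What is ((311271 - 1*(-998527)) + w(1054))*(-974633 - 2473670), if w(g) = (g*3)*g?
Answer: -16008905299438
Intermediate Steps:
w(g) = 3*g² (w(g) = (3*g)*g = 3*g²)
((311271 - 1*(-998527)) + w(1054))*(-974633 - 2473670) = ((311271 - 1*(-998527)) + 3*1054²)*(-974633 - 2473670) = ((311271 + 998527) + 3*1110916)*(-3448303) = (1309798 + 3332748)*(-3448303) = 4642546*(-3448303) = -16008905299438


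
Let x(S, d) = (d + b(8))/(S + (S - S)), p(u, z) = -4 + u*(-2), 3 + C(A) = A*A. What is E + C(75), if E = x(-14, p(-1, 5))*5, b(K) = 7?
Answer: 78683/14 ≈ 5620.2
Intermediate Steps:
C(A) = -3 + A² (C(A) = -3 + A*A = -3 + A²)
p(u, z) = -4 - 2*u
x(S, d) = (7 + d)/S (x(S, d) = (d + 7)/(S + (S - S)) = (7 + d)/(S + 0) = (7 + d)/S)
E = -25/14 (E = ((7 + (-4 - 2*(-1)))/(-14))*5 = -(7 + (-4 + 2))/14*5 = -(7 - 2)/14*5 = -1/14*5*5 = -5/14*5 = -25/14 ≈ -1.7857)
E + C(75) = -25/14 + (-3 + 75²) = -25/14 + (-3 + 5625) = -25/14 + 5622 = 78683/14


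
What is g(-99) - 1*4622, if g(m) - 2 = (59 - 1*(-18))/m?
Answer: -41587/9 ≈ -4620.8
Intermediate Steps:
g(m) = 2 + 77/m (g(m) = 2 + (59 - 1*(-18))/m = 2 + (59 + 18)/m = 2 + 77/m)
g(-99) - 1*4622 = (2 + 77/(-99)) - 1*4622 = (2 + 77*(-1/99)) - 4622 = (2 - 7/9) - 4622 = 11/9 - 4622 = -41587/9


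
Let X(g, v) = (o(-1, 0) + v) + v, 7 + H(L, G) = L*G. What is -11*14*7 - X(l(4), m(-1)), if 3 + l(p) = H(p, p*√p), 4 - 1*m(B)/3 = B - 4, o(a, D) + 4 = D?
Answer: -1128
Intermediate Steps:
o(a, D) = -4 + D
m(B) = 24 - 3*B (m(B) = 12 - 3*(B - 4) = 12 - 3*(-4 + B) = 12 + (12 - 3*B) = 24 - 3*B)
H(L, G) = -7 + G*L (H(L, G) = -7 + L*G = -7 + G*L)
l(p) = -10 + p^(5/2) (l(p) = -3 + (-7 + (p*√p)*p) = -3 + (-7 + p^(3/2)*p) = -3 + (-7 + p^(5/2)) = -10 + p^(5/2))
X(g, v) = -4 + 2*v (X(g, v) = ((-4 + 0) + v) + v = (-4 + v) + v = -4 + 2*v)
-11*14*7 - X(l(4), m(-1)) = -11*14*7 - (-4 + 2*(24 - 3*(-1))) = -154*7 - (-4 + 2*(24 + 3)) = -1078 - (-4 + 2*27) = -1078 - (-4 + 54) = -1078 - 1*50 = -1078 - 50 = -1128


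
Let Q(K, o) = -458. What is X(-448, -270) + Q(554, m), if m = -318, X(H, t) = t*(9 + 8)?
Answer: -5048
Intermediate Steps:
X(H, t) = 17*t (X(H, t) = t*17 = 17*t)
X(-448, -270) + Q(554, m) = 17*(-270) - 458 = -4590 - 458 = -5048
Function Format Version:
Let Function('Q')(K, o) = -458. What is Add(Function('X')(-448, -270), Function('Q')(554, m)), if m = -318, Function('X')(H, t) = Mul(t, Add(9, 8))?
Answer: -5048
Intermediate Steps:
Function('X')(H, t) = Mul(17, t) (Function('X')(H, t) = Mul(t, 17) = Mul(17, t))
Add(Function('X')(-448, -270), Function('Q')(554, m)) = Add(Mul(17, -270), -458) = Add(-4590, -458) = -5048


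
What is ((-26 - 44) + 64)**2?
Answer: 36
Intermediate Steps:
((-26 - 44) + 64)**2 = (-70 + 64)**2 = (-6)**2 = 36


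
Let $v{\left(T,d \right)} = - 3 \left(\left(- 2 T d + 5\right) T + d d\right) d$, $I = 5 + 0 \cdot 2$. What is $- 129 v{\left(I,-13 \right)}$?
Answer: $-4246164$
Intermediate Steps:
$I = 5$ ($I = 5 + 0 = 5$)
$v{\left(T,d \right)} = d \left(- 3 d^{2} - 3 T \left(5 - 2 T d\right)\right)$ ($v{\left(T,d \right)} = - 3 \left(\left(- 2 T d + 5\right) T + d^{2}\right) d = - 3 \left(\left(5 - 2 T d\right) T + d^{2}\right) d = - 3 \left(T \left(5 - 2 T d\right) + d^{2}\right) d = - 3 \left(d^{2} + T \left(5 - 2 T d\right)\right) d = \left(- 3 d^{2} - 3 T \left(5 - 2 T d\right)\right) d = d \left(- 3 d^{2} - 3 T \left(5 - 2 T d\right)\right)$)
$- 129 v{\left(I,-13 \right)} = - 129 \cdot 3 \left(-13\right) \left(- \left(-13\right)^{2} - 25 + 2 \left(-13\right) 5^{2}\right) = - 129 \cdot 3 \left(-13\right) \left(\left(-1\right) 169 - 25 + 2 \left(-13\right) 25\right) = - 129 \cdot 3 \left(-13\right) \left(-169 - 25 - 650\right) = - 129 \cdot 3 \left(-13\right) \left(-844\right) = \left(-129\right) 32916 = -4246164$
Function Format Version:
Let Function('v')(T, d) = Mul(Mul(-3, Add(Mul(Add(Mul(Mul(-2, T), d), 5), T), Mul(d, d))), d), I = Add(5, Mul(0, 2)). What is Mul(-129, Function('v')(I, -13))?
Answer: -4246164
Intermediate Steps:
I = 5 (I = Add(5, 0) = 5)
Function('v')(T, d) = Mul(d, Add(Mul(-3, Pow(d, 2)), Mul(-3, T, Add(5, Mul(-2, T, d))))) (Function('v')(T, d) = Mul(Mul(-3, Add(Mul(Add(Mul(-2, T, d), 5), T), Pow(d, 2))), d) = Mul(Mul(-3, Add(Mul(Add(5, Mul(-2, T, d)), T), Pow(d, 2))), d) = Mul(Mul(-3, Add(Mul(T, Add(5, Mul(-2, T, d))), Pow(d, 2))), d) = Mul(Mul(-3, Add(Pow(d, 2), Mul(T, Add(5, Mul(-2, T, d))))), d) = Mul(Add(Mul(-3, Pow(d, 2)), Mul(-3, T, Add(5, Mul(-2, T, d)))), d) = Mul(d, Add(Mul(-3, Pow(d, 2)), Mul(-3, T, Add(5, Mul(-2, T, d))))))
Mul(-129, Function('v')(I, -13)) = Mul(-129, Mul(3, -13, Add(Mul(-1, Pow(-13, 2)), Mul(-5, 5), Mul(2, -13, Pow(5, 2))))) = Mul(-129, Mul(3, -13, Add(Mul(-1, 169), -25, Mul(2, -13, 25)))) = Mul(-129, Mul(3, -13, Add(-169, -25, -650))) = Mul(-129, Mul(3, -13, -844)) = Mul(-129, 32916) = -4246164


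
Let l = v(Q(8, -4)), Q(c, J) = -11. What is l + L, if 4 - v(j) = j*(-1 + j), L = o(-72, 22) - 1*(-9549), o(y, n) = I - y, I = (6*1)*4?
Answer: 9517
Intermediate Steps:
I = 24 (I = 6*4 = 24)
o(y, n) = 24 - y
L = 9645 (L = (24 - 1*(-72)) - 1*(-9549) = (24 + 72) + 9549 = 96 + 9549 = 9645)
v(j) = 4 - j*(-1 + j)
l = -128 (l = 4 - 11 - 1*(-11)² = 4 - 11 - 1*121 = 4 - 11 - 121 = -128)
l + L = -128 + 9645 = 9517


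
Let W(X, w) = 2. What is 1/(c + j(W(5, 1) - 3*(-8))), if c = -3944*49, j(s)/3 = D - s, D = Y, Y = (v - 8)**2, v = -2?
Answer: -1/193034 ≈ -5.1804e-6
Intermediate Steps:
Y = 100 (Y = (-2 - 8)**2 = (-10)**2 = 100)
D = 100
j(s) = 300 - 3*s (j(s) = 3*(100 - s) = 300 - 3*s)
c = -193256
1/(c + j(W(5, 1) - 3*(-8))) = 1/(-193256 + (300 - 3*(2 - 3*(-8)))) = 1/(-193256 + (300 - 3*(2 + 24))) = 1/(-193256 + (300 - 3*26)) = 1/(-193256 + (300 - 78)) = 1/(-193256 + 222) = 1/(-193034) = -1/193034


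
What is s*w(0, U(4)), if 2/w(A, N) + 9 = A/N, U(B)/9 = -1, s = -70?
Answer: 140/9 ≈ 15.556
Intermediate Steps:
U(B) = -9 (U(B) = 9*(-1) = -9)
w(A, N) = 2/(-9 + A/N)
s*w(0, U(4)) = -140*(-9)/(0 - 9*(-9)) = -140*(-9)/(0 + 81) = -140*(-9)/81 = -70*(-2/9) = 140/9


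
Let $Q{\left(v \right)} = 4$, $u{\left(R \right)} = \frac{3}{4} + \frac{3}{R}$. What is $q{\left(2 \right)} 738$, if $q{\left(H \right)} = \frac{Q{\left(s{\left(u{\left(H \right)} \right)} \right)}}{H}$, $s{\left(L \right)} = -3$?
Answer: $1476$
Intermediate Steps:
$u{\left(R \right)} = \frac{3}{4} + \frac{3}{R}$ ($u{\left(R \right)} = 3 \cdot \frac{1}{4} + \frac{3}{R} = \frac{3}{4} + \frac{3}{R}$)
$q{\left(H \right)} = \frac{4}{H}$
$q{\left(2 \right)} 738 = \frac{4}{2} \cdot 738 = 4 \cdot \frac{1}{2} \cdot 738 = 2 \cdot 738 = 1476$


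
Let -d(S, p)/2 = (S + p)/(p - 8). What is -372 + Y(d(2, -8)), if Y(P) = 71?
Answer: -301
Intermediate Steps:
d(S, p) = -2*(S + p)/(-8 + p) (d(S, p) = -2*(S + p)/(p - 8) = -2*(S + p)/(-8 + p))
-372 + Y(d(2, -8)) = -372 + 71 = -301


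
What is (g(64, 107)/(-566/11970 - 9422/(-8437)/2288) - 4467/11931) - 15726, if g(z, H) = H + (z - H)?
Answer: -183777913576409839/10751025249353 ≈ -17094.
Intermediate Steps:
g(z, H) = z
(g(64, 107)/(-566/11970 - 9422/(-8437)/2288) - 4467/11931) - 15726 = (64/(-566/11970 - 9422/(-8437)/2288) - 4467/11931) - 15726 = (64/(-566*1/11970 - 9422*(-1/8437)*(1/2288)) - 4467*1/11931) - 15726 = (64/(-283/5985 + (9422/8437)*(1/2288)) - 1489/3977) - 15726 = (64/(-283/5985 + 4711/9651928) - 1489/3977) - 15726 = (64/(-2703300289/57766789080) - 1489/3977) - 15726 = (64*(-57766789080/2703300289) - 1489/3977) - 15726 = (-3697074501120/2703300289 - 1489/3977) - 15726 = -14707290505084561/10751025249353 - 15726 = -183777913576409839/10751025249353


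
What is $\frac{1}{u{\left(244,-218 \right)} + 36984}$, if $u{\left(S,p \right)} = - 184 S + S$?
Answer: $- \frac{1}{7668} \approx -0.00013041$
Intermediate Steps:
$u{\left(S,p \right)} = - 183 S$
$\frac{1}{u{\left(244,-218 \right)} + 36984} = \frac{1}{\left(-183\right) 244 + 36984} = \frac{1}{-44652 + 36984} = \frac{1}{-7668} = - \frac{1}{7668}$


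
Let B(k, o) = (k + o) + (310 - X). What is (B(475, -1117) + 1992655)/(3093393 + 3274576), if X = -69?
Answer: 1992392/6367969 ≈ 0.31288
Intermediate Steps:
B(k, o) = 379 + k + o (B(k, o) = (k + o) + (310 - 1*(-69)) = (k + o) + (310 + 69) = (k + o) + 379 = 379 + k + o)
(B(475, -1117) + 1992655)/(3093393 + 3274576) = ((379 + 475 - 1117) + 1992655)/(3093393 + 3274576) = (-263 + 1992655)/6367969 = 1992392*(1/6367969) = 1992392/6367969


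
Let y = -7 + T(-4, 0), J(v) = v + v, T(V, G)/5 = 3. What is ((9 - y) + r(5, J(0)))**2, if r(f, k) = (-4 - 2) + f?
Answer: 0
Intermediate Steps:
T(V, G) = 15 (T(V, G) = 5*3 = 15)
J(v) = 2*v
y = 8 (y = -7 + 15 = 8)
r(f, k) = -6 + f
((9 - y) + r(5, J(0)))**2 = ((9 - 1*8) + (-6 + 5))**2 = ((9 - 8) - 1)**2 = (1 - 1)**2 = 0**2 = 0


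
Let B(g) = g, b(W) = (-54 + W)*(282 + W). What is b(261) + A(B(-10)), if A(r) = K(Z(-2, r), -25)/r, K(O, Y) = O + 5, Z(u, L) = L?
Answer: 224803/2 ≈ 1.1240e+5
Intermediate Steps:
K(O, Y) = 5 + O
A(r) = (5 + r)/r
b(261) + A(B(-10)) = (-15228 + 261**2 + 228*261) + (5 - 10)/(-10) = (-15228 + 68121 + 59508) - 1/10*(-5) = 112401 + 1/2 = 224803/2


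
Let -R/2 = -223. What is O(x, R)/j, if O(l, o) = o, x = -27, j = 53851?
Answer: 446/53851 ≈ 0.0082821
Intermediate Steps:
R = 446 (R = -2*(-223) = 446)
O(x, R)/j = 446/53851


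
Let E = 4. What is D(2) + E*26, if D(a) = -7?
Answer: 97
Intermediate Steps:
D(2) + E*26 = -7 + 4*26 = -7 + 104 = 97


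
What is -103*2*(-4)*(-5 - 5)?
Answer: -8240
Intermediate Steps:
-103*2*(-4)*(-5 - 5) = -(-824)*(-10) = -103*80 = -8240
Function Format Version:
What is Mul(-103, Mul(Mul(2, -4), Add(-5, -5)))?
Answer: -8240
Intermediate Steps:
Mul(-103, Mul(Mul(2, -4), Add(-5, -5))) = Mul(-103, Mul(-8, -10)) = Mul(-103, 80) = -8240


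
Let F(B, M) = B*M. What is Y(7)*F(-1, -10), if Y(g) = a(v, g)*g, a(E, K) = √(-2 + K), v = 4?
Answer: 70*√5 ≈ 156.52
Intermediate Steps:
Y(g) = g*√(-2 + g) (Y(g) = √(-2 + g)*g = g*√(-2 + g))
Y(7)*F(-1, -10) = (7*√(-2 + 7))*(-1*(-10)) = (7*√5)*10 = 70*√5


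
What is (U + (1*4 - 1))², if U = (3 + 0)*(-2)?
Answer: 9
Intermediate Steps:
U = -6 (U = 3*(-2) = -6)
(U + (1*4 - 1))² = (-6 + (1*4 - 1))² = (-6 + (4 - 1))² = (-6 + 3)² = (-3)² = 9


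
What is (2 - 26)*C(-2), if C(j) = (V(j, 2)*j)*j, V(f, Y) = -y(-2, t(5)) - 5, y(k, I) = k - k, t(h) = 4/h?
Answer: 480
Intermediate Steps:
y(k, I) = 0
V(f, Y) = -5 (V(f, Y) = -1*0 - 5 = 0 - 5 = -5)
C(j) = -5*j**2 (C(j) = (-5*j)*j = -5*j**2)
(2 - 26)*C(-2) = (2 - 26)*(-5*(-2)**2) = -(-120)*4 = -24*(-20) = 480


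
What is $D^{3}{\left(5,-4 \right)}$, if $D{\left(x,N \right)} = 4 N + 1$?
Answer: $-3375$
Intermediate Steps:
$D{\left(x,N \right)} = 1 + 4 N$
$D^{3}{\left(5,-4 \right)} = \left(1 + 4 \left(-4\right)\right)^{3} = \left(1 - 16\right)^{3} = \left(-15\right)^{3} = -3375$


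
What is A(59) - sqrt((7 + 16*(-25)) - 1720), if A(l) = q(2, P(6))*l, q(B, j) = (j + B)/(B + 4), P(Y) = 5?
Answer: 413/6 - I*sqrt(2113) ≈ 68.833 - 45.967*I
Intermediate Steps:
q(B, j) = (B + j)/(4 + B)
A(l) = 7*l/6 (A(l) = ((2 + 5)/(4 + 2))*l = (7/6)*l = ((1/6)*7)*l = 7*l/6)
A(59) - sqrt((7 + 16*(-25)) - 1720) = (7/6)*59 - sqrt((7 + 16*(-25)) - 1720) = 413/6 - sqrt((7 - 400) - 1720) = 413/6 - sqrt(-393 - 1720) = 413/6 - sqrt(-2113) = 413/6 - I*sqrt(2113)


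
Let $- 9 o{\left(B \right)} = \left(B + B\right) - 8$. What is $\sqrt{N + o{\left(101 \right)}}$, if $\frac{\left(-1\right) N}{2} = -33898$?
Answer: $\frac{\sqrt{609970}}{3} \approx 260.34$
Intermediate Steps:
$o{\left(B \right)} = \frac{8}{9} - \frac{2 B}{9}$ ($o{\left(B \right)} = - \frac{\left(B + B\right) - 8}{9} = - \frac{2 B - 8}{9} = - \frac{-8 + 2 B}{9} = \frac{8}{9} - \frac{2 B}{9}$)
$N = 67796$ ($N = \left(-2\right) \left(-33898\right) = 67796$)
$\sqrt{N + o{\left(101 \right)}} = \sqrt{67796 + \left(\frac{8}{9} - \frac{202}{9}\right)} = \sqrt{67796 - \frac{194}{9}} = \sqrt{\frac{609970}{9}} = \frac{\sqrt{609970}}{3}$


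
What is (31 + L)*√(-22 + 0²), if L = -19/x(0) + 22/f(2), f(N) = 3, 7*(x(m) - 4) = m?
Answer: 403*I*√22/12 ≈ 157.52*I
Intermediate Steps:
x(m) = 4 + m/7
L = 31/12 (L = -19/(4 + (⅐)*0) + 22/3 = -19/(4 + 0) + 22*(⅓) = -19/4 + 22/3 = 31/12 ≈ 2.5833)
(31 + L)*√(-22 + 0²) = (31 + 31/12)*√(-22 + 0²) = 403*√(-22 + 0)/12 = 403*√(-22)/12 = 403*(I*√22)/12 = 403*I*√22/12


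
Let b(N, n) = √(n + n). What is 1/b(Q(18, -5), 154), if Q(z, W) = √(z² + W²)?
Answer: √77/154 ≈ 0.056980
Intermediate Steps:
Q(z, W) = √(W² + z²)
b(N, n) = √2*√n (b(N, n) = √(2*n) = √2*√n)
1/b(Q(18, -5), 154) = 1/(√2*√154) = 1/(2*√77) = √77/154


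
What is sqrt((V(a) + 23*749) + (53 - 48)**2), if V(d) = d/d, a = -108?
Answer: 9*sqrt(213) ≈ 131.35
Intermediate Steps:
V(d) = 1
sqrt((V(a) + 23*749) + (53 - 48)**2) = sqrt((1 + 23*749) + (53 - 48)**2) = sqrt((1 + 17227) + 5**2) = sqrt(17228 + 25) = sqrt(17253) = 9*sqrt(213)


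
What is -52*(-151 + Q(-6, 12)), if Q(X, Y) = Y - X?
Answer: 6916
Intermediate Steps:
-52*(-151 + Q(-6, 12)) = -52*(-151 + (12 - 1*(-6))) = -52*(-151 + (12 + 6)) = -52*(-151 + 18) = -52*(-133) = 6916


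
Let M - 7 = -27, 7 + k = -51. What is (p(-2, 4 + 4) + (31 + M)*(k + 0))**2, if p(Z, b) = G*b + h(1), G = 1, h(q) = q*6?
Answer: 389376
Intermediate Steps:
h(q) = 6*q
k = -58 (k = -7 - 51 = -58)
M = -20 (M = 7 - 27 = -20)
p(Z, b) = 6 + b (p(Z, b) = 1*b + 6*1 = b + 6 = 6 + b)
(p(-2, 4 + 4) + (31 + M)*(k + 0))**2 = ((6 + (4 + 4)) + (31 - 20)*(-58 + 0))**2 = ((6 + 8) + 11*(-58))**2 = (14 - 638)**2 = (-624)**2 = 389376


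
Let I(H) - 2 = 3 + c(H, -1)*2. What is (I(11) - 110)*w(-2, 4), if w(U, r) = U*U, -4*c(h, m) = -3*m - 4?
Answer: -418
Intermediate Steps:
c(h, m) = 1 + 3*m/4 (c(h, m) = -(-3*m - 4)/4 = -(-4 - 3*m)/4 = 1 + 3*m/4)
w(U, r) = U²
I(H) = 11/2 (I(H) = 2 + (3 + (1 + (¾)*(-1))*2) = 2 + (3 + (1 - ¾)*2) = 2 + (3 + (¼)*2) = 2 + (3 + ½) = 2 + 7/2 = 11/2)
(I(11) - 110)*w(-2, 4) = (11/2 - 110)*(-2)² = -209/2*4 = -418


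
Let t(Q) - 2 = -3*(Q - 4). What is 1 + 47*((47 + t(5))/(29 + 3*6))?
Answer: 47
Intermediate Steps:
t(Q) = 14 - 3*Q (t(Q) = 2 - 3*(Q - 4) = 2 - 3*(-4 + Q) = 2 + (12 - 3*Q) = 14 - 3*Q)
1 + 47*((47 + t(5))/(29 + 3*6)) = 1 + 47*((47 + (14 - 3*5))/(29 + 3*6)) = 1 + 47*((47 + (14 - 15))/(29 + 18)) = 1 + 47*((47 - 1)/47) = 1 + 47*(46*(1/47)) = 1 + 47*(46/47) = 1 + 46 = 47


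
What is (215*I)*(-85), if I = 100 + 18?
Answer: -2156450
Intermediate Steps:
I = 118
(215*I)*(-85) = (215*118)*(-85) = 25370*(-85) = -2156450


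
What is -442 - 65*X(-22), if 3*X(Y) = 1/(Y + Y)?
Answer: -58279/132 ≈ -441.51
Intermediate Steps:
X(Y) = 1/(6*Y) (X(Y) = 1/(3*(Y + Y)) = 1/(3*((2*Y))) = (1/(2*Y))/3 = 1/(6*Y))
-442 - 65*X(-22) = -442 - 65/(6*(-22)) = -442 - 65*(-1)/(6*22) = -442 - 65*(-1/132) = -442 + 65/132 = -58279/132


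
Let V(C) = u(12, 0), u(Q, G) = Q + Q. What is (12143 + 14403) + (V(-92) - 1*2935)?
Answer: 23635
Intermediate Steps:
u(Q, G) = 2*Q
V(C) = 24 (V(C) = 2*12 = 24)
(12143 + 14403) + (V(-92) - 1*2935) = (12143 + 14403) + (24 - 1*2935) = 26546 + (24 - 2935) = 26546 - 2911 = 23635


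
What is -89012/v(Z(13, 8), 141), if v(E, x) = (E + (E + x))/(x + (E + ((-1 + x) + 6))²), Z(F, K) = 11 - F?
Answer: -1858303524/137 ≈ -1.3564e+7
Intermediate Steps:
v(E, x) = (x + 2*E)/(x + (5 + E + x)²) (v(E, x) = (x + 2*E)/(x + (E + (5 + x))²) = (x + 2*E)/(x + (5 + E + x)²))
-89012/v(Z(13, 8), 141) = -89012*(141 + (5 + (11 - 1*13) + 141)²)/(141 + 2*(11 - 1*13)) = -89012*(141 + (5 + (11 - 13) + 141)²)/(141 + 2*(11 - 13)) = -89012*(141 + (5 - 2 + 141)²)/(141 + 2*(-2)) = -89012*(141 + 144²)/(141 - 4) = -89012/(137/(141 + 20736)) = -89012/(137/20877) = -89012/((1/20877)*137) = -89012/137/20877 = -89012*20877/137 = -1858303524/137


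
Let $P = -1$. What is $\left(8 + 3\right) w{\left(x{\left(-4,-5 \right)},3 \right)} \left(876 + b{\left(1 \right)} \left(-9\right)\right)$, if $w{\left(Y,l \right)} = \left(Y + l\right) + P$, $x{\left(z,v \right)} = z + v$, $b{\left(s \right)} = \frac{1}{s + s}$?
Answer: $- \frac{134211}{2} \approx -67106.0$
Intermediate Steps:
$b{\left(s \right)} = \frac{1}{2 s}$
$x{\left(z,v \right)} = v + z$
$w{\left(Y,l \right)} = -1 + Y + l$ ($w{\left(Y,l \right)} = \left(Y + l\right) - 1 = -1 + Y + l$)
$\left(8 + 3\right) w{\left(x{\left(-4,-5 \right)},3 \right)} \left(876 + b{\left(1 \right)} \left(-9\right)\right) = \left(8 + 3\right) \left(-1 - 9 + 3\right) \left(876 + \frac{1}{2 \cdot 1} \left(-9\right)\right) = 11 \left(-1 - 9 + 3\right) \left(876 + \frac{1}{2} \cdot 1 \left(-9\right)\right) = 11 \left(-7\right) \left(876 + \frac{1}{2} \left(-9\right)\right) = - 77 \left(876 - \frac{9}{2}\right) = \left(-77\right) \frac{1743}{2} = - \frac{134211}{2}$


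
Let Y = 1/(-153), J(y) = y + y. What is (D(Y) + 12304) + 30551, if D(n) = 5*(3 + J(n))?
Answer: 6559100/153 ≈ 42870.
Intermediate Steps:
J(y) = 2*y
Y = -1/153 ≈ -0.0065359
D(n) = 15 + 10*n (D(n) = 5*(3 + 2*n) = 15 + 10*n)
(D(Y) + 12304) + 30551 = ((15 + 10*(-1/153)) + 12304) + 30551 = ((15 - 10/153) + 12304) + 30551 = (2285/153 + 12304) + 30551 = 1884797/153 + 30551 = 6559100/153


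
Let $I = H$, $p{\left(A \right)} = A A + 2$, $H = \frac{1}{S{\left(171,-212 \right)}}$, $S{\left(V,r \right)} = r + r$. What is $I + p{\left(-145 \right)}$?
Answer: $\frac{8915447}{424} \approx 21027.0$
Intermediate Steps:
$S{\left(V,r \right)} = 2 r$
$H = - \frac{1}{424}$ ($H = \frac{1}{2 \left(-212\right)} = \frac{1}{-424} = - \frac{1}{424} \approx -0.0023585$)
$p{\left(A \right)} = 2 + A^{2}$ ($p{\left(A \right)} = A^{2} + 2 = 2 + A^{2}$)
$I = - \frac{1}{424} \approx -0.0023585$
$I + p{\left(-145 \right)} = - \frac{1}{424} + \left(2 + \left(-145\right)^{2}\right) = - \frac{1}{424} + \left(2 + 21025\right) = - \frac{1}{424} + 21027 = \frac{8915447}{424}$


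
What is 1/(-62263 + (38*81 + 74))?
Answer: -1/59111 ≈ -1.6917e-5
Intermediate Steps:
1/(-62263 + (38*81 + 74)) = 1/(-62263 + (3078 + 74)) = 1/(-62263 + 3152) = 1/(-59111) = -1/59111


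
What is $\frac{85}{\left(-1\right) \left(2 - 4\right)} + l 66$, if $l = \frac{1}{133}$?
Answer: $\frac{11437}{266} \approx 42.996$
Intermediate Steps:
$l = \frac{1}{133} \approx 0.0075188$
$\frac{85}{\left(-1\right) \left(2 - 4\right)} + l 66 = \frac{85}{\left(-1\right) \left(2 - 4\right)} + \frac{1}{133} \cdot 66 = \frac{85}{\left(-1\right) \left(-2\right)} + \frac{66}{133} = \frac{85}{2} + \frac{66}{133} = \frac{11437}{266}$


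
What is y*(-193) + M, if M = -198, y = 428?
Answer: -82802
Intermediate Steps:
y*(-193) + M = 428*(-193) - 198 = -82604 - 198 = -82802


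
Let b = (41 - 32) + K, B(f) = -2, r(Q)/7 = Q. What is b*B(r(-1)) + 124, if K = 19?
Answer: 68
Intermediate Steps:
r(Q) = 7*Q
b = 28 (b = (41 - 32) + 19 = 9 + 19 = 28)
b*B(r(-1)) + 124 = 28*(-2) + 124 = -56 + 124 = 68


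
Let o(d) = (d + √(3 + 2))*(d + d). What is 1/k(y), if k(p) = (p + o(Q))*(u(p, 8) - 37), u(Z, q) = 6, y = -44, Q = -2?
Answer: 9/9424 - √5/9424 ≈ 0.00071773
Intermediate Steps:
o(d) = 2*d*(d + √5) (o(d) = (d + √5)*(2*d) = 2*d*(d + √5))
k(p) = -248 - 31*p + 124*√5 (k(p) = (p + 2*(-2)*(-2 + √5))*(6 - 37) = (p + (8 - 4*√5))*(-31) = (8 + p - 4*√5)*(-31) = -248 - 31*p + 124*√5)
1/k(y) = 1/(-248 - 31*(-44) + 124*√5) = 1/(-248 + 1364 + 124*√5) = 1/(1116 + 124*√5)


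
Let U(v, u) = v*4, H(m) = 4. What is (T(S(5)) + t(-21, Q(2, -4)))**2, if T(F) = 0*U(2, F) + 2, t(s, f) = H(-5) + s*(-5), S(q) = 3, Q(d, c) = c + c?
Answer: 12321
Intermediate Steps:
Q(d, c) = 2*c
U(v, u) = 4*v
t(s, f) = 4 - 5*s (t(s, f) = 4 + s*(-5) = 4 - 5*s)
T(F) = 2 (T(F) = 0*(4*2) + 2 = 0*8 + 2 = 0 + 2 = 2)
(T(S(5)) + t(-21, Q(2, -4)))**2 = (2 + (4 - 5*(-21)))**2 = (2 + (4 + 105))**2 = (2 + 109)**2 = 111**2 = 12321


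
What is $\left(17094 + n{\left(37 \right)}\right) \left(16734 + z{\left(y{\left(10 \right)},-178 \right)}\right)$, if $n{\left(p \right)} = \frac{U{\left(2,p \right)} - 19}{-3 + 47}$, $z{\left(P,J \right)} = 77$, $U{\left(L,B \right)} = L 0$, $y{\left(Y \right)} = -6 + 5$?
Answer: $\frac{12643838887}{44} \approx 2.8736 \cdot 10^{8}$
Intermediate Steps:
$y{\left(Y \right)} = -1$
$U{\left(L,B \right)} = 0$
$n{\left(p \right)} = - \frac{19}{44}$ ($n{\left(p \right)} = \frac{0 - 19}{-3 + 47} = - \frac{19}{44}$)
$\left(17094 + n{\left(37 \right)}\right) \left(16734 + z{\left(y{\left(10 \right)},-178 \right)}\right) = \left(17094 - \frac{19}{44}\right) \left(16734 + 77\right) = \frac{752117}{44} \cdot 16811 = \frac{12643838887}{44}$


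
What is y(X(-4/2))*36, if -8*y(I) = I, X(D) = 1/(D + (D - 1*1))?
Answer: 9/10 ≈ 0.90000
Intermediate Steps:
X(D) = 1/(-1 + 2*D) (X(D) = 1/(D + (D - 1)) = 1/(D + (-1 + D)) = 1/(-1 + 2*D))
y(I) = -I/8
y(X(-4/2))*36 = -1/(8*(-1 + 2*(-4/2)))*36 = -1/(8*(-1 + 2*(-4*1/2)))*36 = -1/(8*(-1 + 2*(-2)))*36 = -1/(8*(-1 - 4))*36 = -1/8/(-5)*36 = -1/8*(-1/5)*36 = (1/40)*36 = 9/10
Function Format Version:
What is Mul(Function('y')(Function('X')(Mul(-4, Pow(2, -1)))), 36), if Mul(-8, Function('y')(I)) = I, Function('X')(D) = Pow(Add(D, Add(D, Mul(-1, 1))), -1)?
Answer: Rational(9, 10) ≈ 0.90000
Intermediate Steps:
Function('X')(D) = Pow(Add(-1, Mul(2, D)), -1) (Function('X')(D) = Pow(Add(D, Add(D, -1)), -1) = Pow(Add(D, Add(-1, D)), -1) = Pow(Add(-1, Mul(2, D)), -1))
Function('y')(I) = Mul(Rational(-1, 8), I)
Mul(Function('y')(Function('X')(Mul(-4, Pow(2, -1)))), 36) = Mul(Mul(Rational(-1, 8), Pow(Add(-1, Mul(2, Mul(-4, Pow(2, -1)))), -1)), 36) = Mul(Mul(Rational(-1, 8), Pow(Add(-1, Mul(2, Mul(-4, Rational(1, 2)))), -1)), 36) = Mul(Mul(Rational(-1, 8), Pow(Add(-1, Mul(2, -2)), -1)), 36) = Mul(Mul(Rational(-1, 8), Pow(Add(-1, -4), -1)), 36) = Mul(Mul(Rational(-1, 8), Pow(-5, -1)), 36) = Mul(Mul(Rational(-1, 8), Rational(-1, 5)), 36) = Mul(Rational(1, 40), 36) = Rational(9, 10)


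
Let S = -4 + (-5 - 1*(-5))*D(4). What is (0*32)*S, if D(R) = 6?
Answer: 0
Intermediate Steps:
S = -4 (S = -4 + (-5 - 1*(-5))*6 = -4 + (-5 + 5)*6 = -4 + 0*6 = -4 + 0 = -4)
(0*32)*S = (0*32)*(-4) = 0*(-4) = 0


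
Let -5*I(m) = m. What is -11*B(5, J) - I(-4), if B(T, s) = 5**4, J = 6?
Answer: -34379/5 ≈ -6875.8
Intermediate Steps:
I(m) = -m/5
B(T, s) = 625
-11*B(5, J) - I(-4) = -11*625 - (-1)*(-4)/5 = -6875 - 1*4/5 = -6875 - 4/5 = -34379/5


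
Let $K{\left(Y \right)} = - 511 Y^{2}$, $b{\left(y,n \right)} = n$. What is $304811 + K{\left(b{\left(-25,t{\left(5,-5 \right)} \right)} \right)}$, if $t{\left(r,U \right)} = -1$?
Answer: $304300$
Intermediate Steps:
$304811 + K{\left(b{\left(-25,t{\left(5,-5 \right)} \right)} \right)} = 304811 - 511 \left(-1\right)^{2} = 304811 - 511 = 304300$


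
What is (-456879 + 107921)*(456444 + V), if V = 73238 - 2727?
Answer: -183885162890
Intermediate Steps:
V = 70511
(-456879 + 107921)*(456444 + V) = (-456879 + 107921)*(456444 + 70511) = -348958*526955 = -183885162890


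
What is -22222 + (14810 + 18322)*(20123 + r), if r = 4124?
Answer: 803329382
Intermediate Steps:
-22222 + (14810 + 18322)*(20123 + r) = -22222 + (14810 + 18322)*(20123 + 4124) = -22222 + 33132*24247 = -22222 + 803351604 = 803329382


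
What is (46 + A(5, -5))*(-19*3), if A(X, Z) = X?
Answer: -2907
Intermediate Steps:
(46 + A(5, -5))*(-19*3) = (46 + 5)*(-19*3) = 51*(-57) = -2907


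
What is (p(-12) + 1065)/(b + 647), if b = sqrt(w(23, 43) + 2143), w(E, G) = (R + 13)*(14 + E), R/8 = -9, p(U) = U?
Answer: 681291/418649 - 2106*I*sqrt(10)/418649 ≈ 1.6274 - 0.015908*I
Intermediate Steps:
R = -72 (R = 8*(-9) = -72)
w(E, G) = -826 - 59*E (w(E, G) = (-72 + 13)*(14 + E) = -59*(14 + E) = -826 - 59*E)
b = 2*I*sqrt(10) (b = sqrt((-826 - 59*23) + 2143) = sqrt((-826 - 1357) + 2143) = sqrt(-2183 + 2143) = sqrt(-40) = 2*I*sqrt(10) ≈ 6.3246*I)
(p(-12) + 1065)/(b + 647) = (-12 + 1065)/(2*I*sqrt(10) + 647) = 1053/(647 + 2*I*sqrt(10))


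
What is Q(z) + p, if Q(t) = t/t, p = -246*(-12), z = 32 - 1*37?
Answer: 2953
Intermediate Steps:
z = -5 (z = 32 - 37 = -5)
p = 2952
Q(t) = 1
Q(z) + p = 1 + 2952 = 2953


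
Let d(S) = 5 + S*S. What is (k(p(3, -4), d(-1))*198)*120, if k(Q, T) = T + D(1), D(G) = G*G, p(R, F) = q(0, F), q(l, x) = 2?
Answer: 166320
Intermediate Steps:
d(S) = 5 + S**2
p(R, F) = 2
D(G) = G**2
k(Q, T) = 1 + T (k(Q, T) = T + 1**2 = T + 1 = 1 + T)
(k(p(3, -4), d(-1))*198)*120 = ((1 + (5 + (-1)**2))*198)*120 = ((1 + (5 + 1))*198)*120 = ((1 + 6)*198)*120 = (7*198)*120 = 1386*120 = 166320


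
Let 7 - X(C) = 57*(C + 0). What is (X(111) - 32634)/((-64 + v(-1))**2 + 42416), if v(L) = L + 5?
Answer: -19477/23008 ≈ -0.84653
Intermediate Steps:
v(L) = 5 + L
X(C) = 7 - 57*C (X(C) = 7 - 57*(C + 0) = 7 - 57*C)
(X(111) - 32634)/((-64 + v(-1))**2 + 42416) = ((7 - 57*111) - 32634)/((-64 + (5 - 1))**2 + 42416) = ((7 - 6327) - 32634)/((-64 + 4)**2 + 42416) = (-6320 - 32634)/((-60)**2 + 42416) = -38954/(3600 + 42416) = -38954/46016 = -38954*1/46016 = -19477/23008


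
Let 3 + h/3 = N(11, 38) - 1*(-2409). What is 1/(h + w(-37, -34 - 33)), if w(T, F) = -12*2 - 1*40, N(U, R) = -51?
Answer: 1/7001 ≈ 0.00014284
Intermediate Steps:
w(T, F) = -64 (w(T, F) = -24 - 40 = -64)
h = 7065 (h = -9 + 3*(-51 - 1*(-2409)) = -9 + 3*(-51 + 2409) = -9 + 3*2358 = -9 + 7074 = 7065)
1/(h + w(-37, -34 - 33)) = 1/(7065 - 64) = 1/7001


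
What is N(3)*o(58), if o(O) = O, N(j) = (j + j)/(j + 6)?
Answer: 116/3 ≈ 38.667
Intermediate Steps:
N(j) = 2*j/(6 + j) (N(j) = (2*j)/(6 + j) = 2*j/(6 + j))
N(3)*o(58) = (2*3/(6 + 3))*58 = (2*3/9)*58 = (2*3*(1/9))*58 = (2/3)*58 = 116/3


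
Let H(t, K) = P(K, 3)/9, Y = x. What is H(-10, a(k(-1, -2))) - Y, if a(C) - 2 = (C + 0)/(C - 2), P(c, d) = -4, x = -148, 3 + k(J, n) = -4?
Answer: 1328/9 ≈ 147.56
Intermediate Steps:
k(J, n) = -7 (k(J, n) = -3 - 4 = -7)
a(C) = 2 + C/(-2 + C) (a(C) = 2 + (C + 0)/(C - 2) = 2 + C/(-2 + C))
Y = -148
H(t, K) = -4/9
H(-10, a(k(-1, -2))) - Y = -4/9 - 1*(-148) = -4/9 + 148 = 1328/9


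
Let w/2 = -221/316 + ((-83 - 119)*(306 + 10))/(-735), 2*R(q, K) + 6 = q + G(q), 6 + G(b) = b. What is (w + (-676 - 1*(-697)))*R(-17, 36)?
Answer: -516285761/116130 ≈ -4445.8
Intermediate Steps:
G(b) = -6 + b
R(q, K) = -6 + q (R(q, K) = -3 + (q + (-6 + q))/2 = -3 + (-6 + 2*q)/2 = -3 + (-3 + q) = -6 + q)
w = 20008477/116130 (w = 2*(-221/316 + ((-83 - 119)*(306 + 10))/(-735)) = 2*(-221*1/316 - 202*316*(-1/735)) = 2*(-221/316 - 63832*(-1/735)) = 2*(-221/316 + 63832/735) = 2*(20008477/232260) = 20008477/116130 ≈ 172.29)
(w + (-676 - 1*(-697)))*R(-17, 36) = (20008477/116130 + (-676 - 1*(-697)))*(-6 - 17) = (20008477/116130 + (-676 + 697))*(-23) = (20008477/116130 + 21)*(-23) = (22447207/116130)*(-23) = -516285761/116130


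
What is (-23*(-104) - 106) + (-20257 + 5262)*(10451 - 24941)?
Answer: 217279836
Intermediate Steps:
(-23*(-104) - 106) + (-20257 + 5262)*(10451 - 24941) = (2392 - 106) - 14995*(-14490) = 2286 + 217277550 = 217279836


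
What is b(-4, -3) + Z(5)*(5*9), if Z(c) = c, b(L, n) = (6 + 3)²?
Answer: 306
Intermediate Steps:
b(L, n) = 81 (b(L, n) = 9² = 81)
b(-4, -3) + Z(5)*(5*9) = 81 + 5*(5*9) = 81 + 5*45 = 81 + 225 = 306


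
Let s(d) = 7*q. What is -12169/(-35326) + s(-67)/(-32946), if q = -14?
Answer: 11893583/34230894 ≈ 0.34745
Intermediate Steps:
s(d) = -98 (s(d) = 7*(-14) = -98)
-12169/(-35326) + s(-67)/(-32946) = -12169/(-35326) - 98/(-32946) = -12169*(-1/35326) - 98*(-1/32946) = 12169/35326 + 49/16473 = 11893583/34230894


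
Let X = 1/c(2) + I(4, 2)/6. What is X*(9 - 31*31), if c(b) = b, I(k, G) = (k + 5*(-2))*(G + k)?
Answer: 5236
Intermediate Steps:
I(k, G) = (-10 + k)*(G + k) (I(k, G) = (k - 10)*(G + k) = (-10 + k)*(G + k))
X = -11/2 (X = 1/2 + (4**2 - 10*2 - 10*4 + 2*4)/6 = 1*(1/2) + (16 - 20 - 40 + 8)*(1/6) = 1/2 - 36*1/6 = 1/2 - 6 = -11/2 ≈ -5.5000)
X*(9 - 31*31) = -11*(9 - 31*31)/2 = -11*(9 - 961)/2 = -11/2*(-952) = 5236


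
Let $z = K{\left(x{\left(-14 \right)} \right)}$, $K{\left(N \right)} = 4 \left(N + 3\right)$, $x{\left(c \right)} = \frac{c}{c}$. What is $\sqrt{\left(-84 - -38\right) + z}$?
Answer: $i \sqrt{30} \approx 5.4772 i$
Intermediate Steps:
$x{\left(c \right)} = 1$
$K{\left(N \right)} = 12 + 4 N$ ($K{\left(N \right)} = 4 \left(3 + N\right) = 12 + 4 N$)
$z = 16$ ($z = 12 + 4 \cdot 1 = 12 + 4 = 16$)
$\sqrt{\left(-84 - -38\right) + z} = \sqrt{\left(-84 - -38\right) + 16} = \sqrt{\left(-84 + 38\right) + 16} = \sqrt{-46 + 16} = \sqrt{-30} = i \sqrt{30}$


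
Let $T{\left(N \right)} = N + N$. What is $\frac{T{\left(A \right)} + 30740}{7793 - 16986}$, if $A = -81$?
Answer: $- \frac{30578}{9193} \approx -3.3262$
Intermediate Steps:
$T{\left(N \right)} = 2 N$
$\frac{T{\left(A \right)} + 30740}{7793 - 16986} = \frac{2 \left(-81\right) + 30740}{7793 - 16986} = \frac{-162 + 30740}{-9193} = 30578 \left(- \frac{1}{9193}\right) = - \frac{30578}{9193}$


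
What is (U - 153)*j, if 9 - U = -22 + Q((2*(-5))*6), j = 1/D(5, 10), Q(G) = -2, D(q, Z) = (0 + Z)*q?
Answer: -12/5 ≈ -2.4000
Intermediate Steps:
D(q, Z) = Z*q
j = 1/50 (j = 1/(10*5) = 1/50 ≈ 0.020000)
U = 33 (U = 9 - (-22 - 2) = 9 - 1*(-24) = 9 + 24 = 33)
(U - 153)*j = (33 - 153)*(1/50) = -120*1/50 = -12/5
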